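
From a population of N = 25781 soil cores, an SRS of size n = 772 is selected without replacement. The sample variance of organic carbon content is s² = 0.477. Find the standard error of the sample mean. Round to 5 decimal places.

0.02448

Under SRS without replacement, Var(ȳ) = (1 − f)·s²/n with f = n/N = 772/25781 = 0.02994453.
Var(ȳ) = (1 − 0.02994453)·0.477/772 = 0.97005547·6.1787565 × 10^-4 = 5.9937365 × 10^-4.
SE(ȳ) = √(5.9937365 × 10^-4) = 0.02448.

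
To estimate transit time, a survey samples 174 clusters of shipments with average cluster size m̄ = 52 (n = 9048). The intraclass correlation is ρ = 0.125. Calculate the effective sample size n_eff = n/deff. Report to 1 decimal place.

1226.8

deff = 1 + (52 − 1)·0.125 = 1 + 6.375 = 7.375.
n_eff = 9048 / 7.375 = 1226.8.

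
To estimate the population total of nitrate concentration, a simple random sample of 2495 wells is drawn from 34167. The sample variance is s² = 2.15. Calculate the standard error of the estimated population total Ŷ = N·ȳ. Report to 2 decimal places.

Var(Ŷ) = N²·Var(ȳ) = N²·(1 − n/N)·s²/n.
f = 2495/34167 = 0.07302368; Var(ȳ) = 0.92697632·2.15/2495 = 7.9879723 × 10^-4.
Var(Ŷ) = 34167² · (7.9879723 × 10^-4) = 932503.02.
SE(Ŷ) = √(932503.02) = 965.66.

965.66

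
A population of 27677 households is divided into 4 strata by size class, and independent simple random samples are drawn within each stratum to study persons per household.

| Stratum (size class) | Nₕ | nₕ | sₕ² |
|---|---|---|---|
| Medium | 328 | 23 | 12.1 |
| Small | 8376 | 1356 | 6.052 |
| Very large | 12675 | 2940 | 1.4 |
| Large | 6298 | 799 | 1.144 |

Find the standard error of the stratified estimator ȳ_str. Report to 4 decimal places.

Var(ȳ_str) = Σₕ Wₕ²(1 − fₕ)sₕ²/nₕ with Wₕ = Nₕ/N, N = 27677.
Medium: Wₕ = 0.01185100; term = 0.01185100²·(1 − 0.07012195)·12.1/23 = 6.8705767 × 10^-5.
Small: Wₕ = 0.30263396; term = 0.30263396²·(1 − 0.16189112)·6.052/1356 = 3.4259024 × 10^-4.
Very large: Wₕ = 0.45796148; term = 0.45796148²·(1 − 0.23195266)·1.4/2940 = 7.6705517 × 10^-5.
Large: Wₕ = 0.22755356; term = 0.22755356²·(1 − 0.12686567)·1.144/799 = 6.4733277 × 10^-5.
Sum = 5.527348 × 10^-4.
SE = √(5.527348 × 10^-4) = 0.0235.

0.0235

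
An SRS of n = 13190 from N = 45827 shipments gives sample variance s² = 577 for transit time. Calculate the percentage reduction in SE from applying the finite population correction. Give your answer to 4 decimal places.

15.6093

f = n/N = 13190/45827 = 0.28782159.
SE_no-fpc = √(s²/n) = 0.20915368; SE_fpc = √((1−f)s²/n) = 0.17650618.
Ratio = √(1−f) = 0.84390664. Reduction = 100·(1 − 0.84390664) = 15.6093%.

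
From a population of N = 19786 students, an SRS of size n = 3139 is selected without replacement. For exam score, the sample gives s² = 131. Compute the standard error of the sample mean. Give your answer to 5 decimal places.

0.18738

Under SRS without replacement, Var(ȳ) = (1 − f)·s²/n with f = n/N = 3139/19786 = 0.15864753.
Var(ȳ) = (1 − 0.15864753)·131/3139 = 0.84135247·0.041733036 = 0.035112193.
SE(ȳ) = √(0.035112193) = 0.18738.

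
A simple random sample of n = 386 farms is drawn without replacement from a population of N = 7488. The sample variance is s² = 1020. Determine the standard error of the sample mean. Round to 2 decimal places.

Under SRS without replacement, Var(ȳ) = (1 − f)·s²/n with f = n/N = 386/7488 = 0.05154915.
Var(ȳ) = (1 − 0.05154915)·1020/386 = 0.94845085·2.642487 = 2.5062691.
SE(ȳ) = √(2.5062691) = 1.58.

1.58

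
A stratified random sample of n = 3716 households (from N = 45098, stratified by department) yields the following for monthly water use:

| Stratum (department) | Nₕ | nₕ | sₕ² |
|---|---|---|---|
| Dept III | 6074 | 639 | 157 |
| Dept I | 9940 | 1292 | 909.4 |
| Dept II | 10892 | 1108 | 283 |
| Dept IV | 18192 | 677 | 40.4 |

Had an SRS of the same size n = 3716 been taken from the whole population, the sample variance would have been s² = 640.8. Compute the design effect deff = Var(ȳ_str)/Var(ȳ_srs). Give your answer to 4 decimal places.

Var(ȳ_str) = Σ Wₕ²(1−fₕ)sₕ²/nₕ with Wₕ = Nₕ/45098:
  Dept III: (6074/45098)²·(1−639/6074)·157/639 = 0.0039880314
  Dept I: (9940/45098)²·(1−1292/9940)·909.4/1292 = 0.029749518
  Dept II: (10892/45098)²·(1−1108/10892)·283/1108 = 0.013383083
  Dept IV: (18192/45098)²·(1−677/18192)·40.4/677 = 0.0093490767
  → Var(ȳ_str) = 0.056469709.
Var(ȳ_srs) = (1 − 3716/45098)·640.8/3716 = 0.15823443.
deff = 0.056469709 / 0.15823443 = 0.3569.

0.3569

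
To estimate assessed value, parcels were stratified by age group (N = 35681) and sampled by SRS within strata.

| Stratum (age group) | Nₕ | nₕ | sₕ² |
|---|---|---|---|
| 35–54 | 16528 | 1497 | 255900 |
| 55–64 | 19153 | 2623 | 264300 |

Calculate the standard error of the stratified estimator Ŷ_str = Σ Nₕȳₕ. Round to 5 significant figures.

272710

Var(Ŷ_str) = Σₕ Nₕ²(1 − fₕ)sₕ²/nₕ.
35–54: 16528²·(1 − 1497/16528)·255900/1497 = 4.2467497 × 10^10.
55–64: 19153²·(1 − 2623/19153)·264300/2623 = 3.1901311 × 10^10.
Sum = 7.4368808 × 10^10.
SE = √(7.4368808 × 10^10) = 272710.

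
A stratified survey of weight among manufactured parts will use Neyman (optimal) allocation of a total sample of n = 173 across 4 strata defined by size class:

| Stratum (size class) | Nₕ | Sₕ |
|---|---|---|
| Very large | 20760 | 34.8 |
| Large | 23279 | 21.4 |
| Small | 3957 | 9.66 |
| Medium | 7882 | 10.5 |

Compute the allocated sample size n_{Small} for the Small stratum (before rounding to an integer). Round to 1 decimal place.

4.9

Neyman allocation: nₕ = n·NₕSₕ / Σⱼ NⱼSⱼ.
Σ NⱼSⱼ = 20760·34.8 + 23279·21.4 + 3957·9.66 + 7882·10.5 = 1.3416042 × 10^6.
n_{Small} = 173·3957·9.66 / (1.3416042 × 10^6) = 4.9.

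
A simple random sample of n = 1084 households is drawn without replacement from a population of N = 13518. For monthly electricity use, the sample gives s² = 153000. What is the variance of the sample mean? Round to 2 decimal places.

Under SRS without replacement, Var(ȳ) = (1 − f)·s²/n with f = n/N = 1084/13518 = 0.08018938.
Var(ȳ) = (1 − 0.08018938)·153000/1084 = 0.91981062·141.14391 = 129.82567.

129.83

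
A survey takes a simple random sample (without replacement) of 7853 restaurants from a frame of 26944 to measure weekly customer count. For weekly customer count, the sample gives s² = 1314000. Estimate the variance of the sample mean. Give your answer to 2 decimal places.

118.56

Under SRS without replacement, Var(ȳ) = (1 − f)·s²/n with f = n/N = 7853/26944 = 0.29145635.
Var(ȳ) = (1 − 0.29145635)·1314000/7853 = 0.70854365·167.32459 = 118.55677.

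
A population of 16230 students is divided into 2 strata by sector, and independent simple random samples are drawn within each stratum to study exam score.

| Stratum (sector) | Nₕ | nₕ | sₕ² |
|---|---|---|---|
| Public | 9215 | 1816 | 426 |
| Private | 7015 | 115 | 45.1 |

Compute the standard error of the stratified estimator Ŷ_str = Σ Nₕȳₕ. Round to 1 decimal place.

Var(Ŷ_str) = Σₕ Nₕ²(1 − fₕ)sₕ²/nₕ.
Public: 9215²·(1 − 1816/9215)·426/1816 = 1.5994185 × 10^7.
Private: 7015²·(1 − 115/7015)·45.1/115 = 1.898259 × 10^7.
Sum = 3.4976775 × 10^7.
SE = √(3.4976775 × 10^7) = 5914.1.

5914.1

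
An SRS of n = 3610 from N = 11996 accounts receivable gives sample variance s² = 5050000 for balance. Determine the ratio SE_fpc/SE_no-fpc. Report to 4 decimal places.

f = n/N = 3610/11996 = 0.30093364.
SE_no-fpc = √(s²/n) = 37.401764; SE_fpc = √((1−f)s²/n) = 31.271685.
Ratio = √(1−f) = 0.83610188.

0.8361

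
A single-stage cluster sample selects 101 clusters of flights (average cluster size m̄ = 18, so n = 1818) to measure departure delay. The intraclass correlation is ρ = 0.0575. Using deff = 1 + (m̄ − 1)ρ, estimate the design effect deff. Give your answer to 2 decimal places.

1.98

deff = 1 + (18 − 1)·0.0575 = 1 + 0.9775 = 1.9775.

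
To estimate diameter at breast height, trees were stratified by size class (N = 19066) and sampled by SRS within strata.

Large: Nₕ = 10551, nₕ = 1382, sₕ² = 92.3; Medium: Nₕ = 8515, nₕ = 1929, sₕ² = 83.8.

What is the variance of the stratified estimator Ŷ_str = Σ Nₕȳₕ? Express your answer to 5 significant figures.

Var(Ŷ_str) = Σₕ Nₕ²(1 − fₕ)sₕ²/nₕ.
Large: 10551²·(1 − 1382/10551)·92.3/1382 = 6.4611415 × 10^6.
Medium: 8515²·(1 − 1929/8515)·83.8/1929 = 2.4362293 × 10^6.
Sum = 8.8973708 × 10^6.

8.8974 × 10^6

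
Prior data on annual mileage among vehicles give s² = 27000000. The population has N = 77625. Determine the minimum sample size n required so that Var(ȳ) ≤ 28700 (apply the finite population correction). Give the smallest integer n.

Without fpc, n₀ = s²/D = 27000000/28700 = 940.7666.
With fpc, (1 − n/N)·s²/n ≤ D requires n ≥ n₀/(1 + n₀/N) = 940.7666/(1 + 940.7666/77625) = 929.5016.
Rounding up, n = 930.

930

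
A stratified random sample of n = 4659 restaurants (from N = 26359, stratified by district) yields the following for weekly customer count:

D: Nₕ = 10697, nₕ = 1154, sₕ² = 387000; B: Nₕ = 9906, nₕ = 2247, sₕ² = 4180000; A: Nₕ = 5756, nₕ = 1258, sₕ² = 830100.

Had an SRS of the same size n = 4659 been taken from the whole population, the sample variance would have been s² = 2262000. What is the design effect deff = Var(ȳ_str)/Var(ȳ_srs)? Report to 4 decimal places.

Var(ȳ_str) = Σ Wₕ²(1−fₕ)sₕ²/nₕ with Wₕ = Nₕ/26359:
  D: (10697/26359)²·(1−1154/10697)·387000/1154 = 49.271322
  B: (9906/26359)²·(1−2247/9906)·4180000/2247 = 203.13546
  A: (5756/26359)²·(1−1258/5756)·830100/1258 = 24.588506
  → Var(ȳ_str) = 276.99529.
Var(ȳ_srs) = (1 − 4659/26359)·2262000/4659 = 399.69682.
deff = 276.99529 / 399.69682 = 0.6930.

0.6930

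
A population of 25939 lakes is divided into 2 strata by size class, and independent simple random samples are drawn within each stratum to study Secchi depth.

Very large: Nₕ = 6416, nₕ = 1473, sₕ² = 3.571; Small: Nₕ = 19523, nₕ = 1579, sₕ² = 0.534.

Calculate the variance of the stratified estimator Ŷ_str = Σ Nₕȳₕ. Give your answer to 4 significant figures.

195400

Var(Ŷ_str) = Σₕ Nₕ²(1 − fₕ)sₕ²/nₕ.
Very large: 6416²·(1 − 1473/6416)·3.571/1473 = 76885.08.
Small: 19523²·(1 − 1579/19523)·0.534/1579 = 118474.52.
Sum = 195359.6.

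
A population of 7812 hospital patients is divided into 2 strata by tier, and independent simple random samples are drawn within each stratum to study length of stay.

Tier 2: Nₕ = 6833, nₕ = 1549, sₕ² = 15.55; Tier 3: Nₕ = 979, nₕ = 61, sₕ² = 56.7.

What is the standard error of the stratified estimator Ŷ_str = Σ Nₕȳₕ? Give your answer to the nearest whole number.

1094

Var(Ŷ_str) = Σₕ Nₕ²(1 − fₕ)sₕ²/nₕ.
Tier 2: 6833²·(1 − 1549/6833)·15.55/1549 = 362454.26.
Tier 3: 979²·(1 − 61/979)·56.7/61 = 835369.47.
Sum = 1.1978237 × 10^6.
SE = √(1.1978237 × 10^6) = 1094.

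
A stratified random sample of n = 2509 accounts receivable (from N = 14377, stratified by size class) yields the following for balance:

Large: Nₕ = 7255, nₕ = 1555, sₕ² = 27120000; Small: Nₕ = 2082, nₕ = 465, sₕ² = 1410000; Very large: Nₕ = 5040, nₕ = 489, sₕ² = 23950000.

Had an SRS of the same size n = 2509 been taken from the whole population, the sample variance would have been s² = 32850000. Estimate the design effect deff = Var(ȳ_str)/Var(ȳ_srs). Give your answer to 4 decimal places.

Var(ȳ_str) = Σ Wₕ²(1−fₕ)sₕ²/nₕ with Wₕ = Nₕ/14377:
  Large: (7255/14377)²·(1−1555/7255)·27120000/1555 = 3489.2736
  Small: (2082/14377)²·(1−465/2082)·1410000/465 = 49.387877
  Very large: (5040/14377)²·(1−489/5040)·23950000/489 = 5434.9742
  → Var(ȳ_str) = 8973.6357.
Var(ȳ_srs) = (1 − 2509/14377)·32850000/2509 = 10807.966.
deff = 8973.6357 / 10807.966 = 0.8303.

0.8303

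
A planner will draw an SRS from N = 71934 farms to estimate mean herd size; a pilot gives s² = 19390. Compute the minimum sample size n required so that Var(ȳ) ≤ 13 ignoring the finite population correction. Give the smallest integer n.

1492

Without fpc, n₀ = s²/D = 19390/13 = 1491.5385.
Rounding up, n = 1492.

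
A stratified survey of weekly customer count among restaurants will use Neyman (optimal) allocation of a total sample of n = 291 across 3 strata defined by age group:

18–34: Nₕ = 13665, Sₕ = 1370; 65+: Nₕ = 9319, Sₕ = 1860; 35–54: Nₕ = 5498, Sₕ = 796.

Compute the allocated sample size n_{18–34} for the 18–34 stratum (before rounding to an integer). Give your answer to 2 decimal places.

Neyman allocation: nₕ = n·NₕSₕ / Σⱼ NⱼSⱼ.
Σ NⱼSⱼ = 13665·1370 + 9319·1860 + 5498·796 = 4.0430798 × 10^7.
n_{18–34} = 291·13665·1370 / (4.0430798 × 10^7) = 134.74.

134.74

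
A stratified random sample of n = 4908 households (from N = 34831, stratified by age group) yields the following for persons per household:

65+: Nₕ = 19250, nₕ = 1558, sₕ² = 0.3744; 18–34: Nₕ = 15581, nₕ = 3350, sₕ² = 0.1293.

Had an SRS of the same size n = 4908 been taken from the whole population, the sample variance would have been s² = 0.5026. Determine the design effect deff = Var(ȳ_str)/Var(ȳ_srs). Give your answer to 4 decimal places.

0.8357

Var(ȳ_str) = Σ Wₕ²(1−fₕ)sₕ²/nₕ with Wₕ = Nₕ/34831:
  65+: (19250/34831)²·(1−1558/19250)·0.3744/1558 = 6.7459663 × 10^-5
  18–34: (15581/34831)²·(1−3350/15581)·0.1293/3350 = 6.0628821 × 10^-6
  → Var(ȳ_str) = 7.3522545 × 10^-5.
Var(ȳ_srs) = (1 − 4908/34831)·0.5026/4908 = 8.7974563 × 10^-5.
deff = (7.3522545 × 10^-5) / (8.7974563 × 10^-5) = 0.8357.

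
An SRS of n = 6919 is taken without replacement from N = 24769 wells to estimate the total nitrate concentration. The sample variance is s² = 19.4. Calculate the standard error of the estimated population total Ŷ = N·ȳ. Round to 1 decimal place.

Var(Ŷ) = N²·Var(ȳ) = N²·(1 − n/N)·s²/n.
f = 6919/24769 = 0.27934111; Var(ȳ) = 0.72065889·19.4/6919 = 0.0020206363.
Var(Ŷ) = 24769² · 0.0020206363 = 1.2396672 × 10^6.
SE(Ŷ) = √(1.2396672 × 10^6) = 1113.4.

1113.4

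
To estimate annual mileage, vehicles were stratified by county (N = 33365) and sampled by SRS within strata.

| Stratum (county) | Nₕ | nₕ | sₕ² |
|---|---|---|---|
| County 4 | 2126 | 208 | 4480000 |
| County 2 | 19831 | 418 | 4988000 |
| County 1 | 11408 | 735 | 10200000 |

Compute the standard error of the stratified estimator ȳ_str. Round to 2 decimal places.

75.65

Var(ȳ_str) = Σₕ Wₕ²(1 − fₕ)sₕ²/nₕ with Wₕ = Nₕ/N, N = 33365.
County 4: Wₕ = 0.06371947; term = 0.06371947²·(1 − 0.09783631)·4480000/208 = 78.894056.
County 2: Wₕ = 0.59436535; term = 0.59436535²·(1 − 0.02107811)·4988000/418 = 4126.7216.
County 1: Wₕ = 0.34191518; term = 0.34191518²·(1 − 0.06442847)·10200000/735 = 1517.8421.
Sum = 5723.4578.
SE = √(5723.4578) = 75.65.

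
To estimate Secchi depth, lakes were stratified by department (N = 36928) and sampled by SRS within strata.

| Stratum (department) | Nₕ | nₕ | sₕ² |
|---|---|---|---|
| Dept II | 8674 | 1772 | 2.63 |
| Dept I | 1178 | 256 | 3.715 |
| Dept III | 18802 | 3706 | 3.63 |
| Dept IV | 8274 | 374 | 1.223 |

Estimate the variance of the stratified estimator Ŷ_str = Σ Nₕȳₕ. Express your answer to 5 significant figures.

596380

Var(Ŷ_str) = Σₕ Nₕ²(1 − fₕ)sₕ²/nₕ.
Dept II: 8674²·(1 − 1772/8674)·2.63/1772 = 88855.927.
Dept I: 1178²·(1 − 256/1178)·3.715/256 = 15761.41.
Dept III: 18802²·(1 − 3706/18802)·3.63/3706 = 278014.31.
Dept IV: 8274²·(1 − 374/8274)·1.223/374 = 213745.74.
Sum = 596377.39.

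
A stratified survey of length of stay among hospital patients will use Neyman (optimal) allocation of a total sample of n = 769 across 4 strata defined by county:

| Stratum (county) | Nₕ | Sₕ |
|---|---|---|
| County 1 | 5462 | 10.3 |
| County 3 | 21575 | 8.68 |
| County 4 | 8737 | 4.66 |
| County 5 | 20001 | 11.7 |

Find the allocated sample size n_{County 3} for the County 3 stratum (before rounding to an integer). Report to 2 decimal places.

277.88

Neyman allocation: nₕ = n·NₕSₕ / Σⱼ NⱼSⱼ.
Σ NⱼSⱼ = 5462·10.3 + 21575·8.68 + 8737·4.66 + 20001·11.7 = 518255.72.
n_{County 3} = 769·21575·8.68 / 518255.72 = 277.88.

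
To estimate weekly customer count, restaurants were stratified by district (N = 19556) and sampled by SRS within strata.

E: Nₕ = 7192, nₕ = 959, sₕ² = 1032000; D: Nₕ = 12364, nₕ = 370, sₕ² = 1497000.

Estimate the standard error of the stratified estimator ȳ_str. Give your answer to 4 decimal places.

41.1703

Var(ȳ_str) = Σₕ Wₕ²(1 − fₕ)sₕ²/nₕ with Wₕ = Nₕ/N, N = 19556.
E: Wₕ = 0.36776437; term = 0.36776437²·(1 − 0.13334260)·1032000/959 = 126.13855.
D: Wₕ = 0.63223563; term = 0.63223563²·(1 − 0.02992559)·1497000/370 = 1568.8559.
Sum = 1694.9945.
SE = √(1694.9945) = 41.1703.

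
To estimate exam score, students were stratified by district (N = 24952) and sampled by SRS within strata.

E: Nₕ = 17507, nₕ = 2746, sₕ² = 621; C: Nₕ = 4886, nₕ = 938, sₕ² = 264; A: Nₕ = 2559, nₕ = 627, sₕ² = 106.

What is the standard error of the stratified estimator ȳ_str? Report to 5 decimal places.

Var(ȳ_str) = Σₕ Wₕ²(1 − fₕ)sₕ²/nₕ with Wₕ = Nₕ/N, N = 24952.
E: Wₕ = 0.70162712; term = 0.70162712²·(1 − 0.15685155)·621/2746 = 0.093865902.
C: Wₕ = 0.19581597; term = 0.19581597²·(1 − 0.19197708)·264/938 = 0.0087200901.
A: Wₕ = 0.10255691; term = 0.10255691²·(1 − 0.24501758)·106/627 = 0.0013424713.
Sum = 0.10392846.
SE = √(0.10392846) = 0.32238.

0.32238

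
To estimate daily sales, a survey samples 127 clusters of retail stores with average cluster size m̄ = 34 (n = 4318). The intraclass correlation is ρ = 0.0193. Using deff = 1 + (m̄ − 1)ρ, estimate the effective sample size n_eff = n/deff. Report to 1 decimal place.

deff = 1 + (34 − 1)·0.0193 = 1 + 0.6369 = 1.6369.
n_eff = 4318 / 1.6369 = 2637.9.

2637.9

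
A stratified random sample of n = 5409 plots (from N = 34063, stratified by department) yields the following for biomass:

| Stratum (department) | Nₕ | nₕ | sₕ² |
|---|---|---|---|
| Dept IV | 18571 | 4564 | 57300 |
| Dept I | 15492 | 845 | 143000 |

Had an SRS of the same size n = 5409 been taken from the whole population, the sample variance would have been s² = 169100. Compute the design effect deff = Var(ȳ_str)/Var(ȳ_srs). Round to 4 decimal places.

Var(ȳ_str) = Σ Wₕ²(1−fₕ)sₕ²/nₕ with Wₕ = Nₕ/34063:
  Dept IV: (18571/34063)²·(1−4564/18571)·57300/4564 = 2.8146449
  Dept I: (15492/34063)²·(1−845/15492)·143000/845 = 33.095558
  → Var(ȳ_str) = 35.910203.
Var(ȳ_srs) = (1 − 5409/34063)·169100/5409 = 26.298379.
deff = 35.910203 / 26.298379 = 1.3655.

1.3655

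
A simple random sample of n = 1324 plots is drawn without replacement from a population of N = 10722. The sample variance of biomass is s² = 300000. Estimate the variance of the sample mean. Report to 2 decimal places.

Under SRS without replacement, Var(ȳ) = (1 − f)·s²/n with f = n/N = 1324/10722 = 0.12348442.
Var(ȳ) = (1 − 0.12348442)·300000/1324 = 0.87651558·226.5861 = 198.60625.

198.61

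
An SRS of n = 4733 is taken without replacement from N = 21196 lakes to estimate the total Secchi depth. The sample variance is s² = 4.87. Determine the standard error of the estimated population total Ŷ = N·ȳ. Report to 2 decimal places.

Var(Ŷ) = N²·Var(ȳ) = N²·(1 − n/N)·s²/n.
f = 4733/21196 = 0.22329685; Var(ȳ) = 0.77670315·4.87/4733 = 7.9918537 × 10^-4.
Var(Ŷ) = 21196² · (7.9918537 × 10^-4) = 359050.34.
SE(Ŷ) = √(359050.34) = 599.21.

599.21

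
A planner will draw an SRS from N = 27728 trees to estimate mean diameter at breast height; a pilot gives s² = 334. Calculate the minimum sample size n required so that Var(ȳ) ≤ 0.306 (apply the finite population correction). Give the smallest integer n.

Without fpc, n₀ = s²/D = 334/0.306 = 1091.5033.
With fpc, (1 − n/N)·s²/n ≤ D requires n ≥ n₀/(1 + n₀/N) = 1091.5033/(1 + 1091.5033/27728) = 1050.1640.
Rounding up, n = 1051.

1051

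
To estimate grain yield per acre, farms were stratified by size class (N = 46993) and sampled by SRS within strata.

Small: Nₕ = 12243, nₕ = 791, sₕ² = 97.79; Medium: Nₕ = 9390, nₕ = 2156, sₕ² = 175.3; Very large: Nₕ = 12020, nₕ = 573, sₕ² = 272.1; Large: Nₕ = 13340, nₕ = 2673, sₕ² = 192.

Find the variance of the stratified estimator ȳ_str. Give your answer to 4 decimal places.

0.0446

Var(ȳ_str) = Σₕ Wₕ²(1 − fₕ)sₕ²/nₕ with Wₕ = Nₕ/N, N = 46993.
Small: Wₕ = 0.26052816; term = 0.26052816²·(1 − 0.06460835)·97.79/791 = 0.0078491171.
Medium: Wₕ = 0.19981699; term = 0.19981699²·(1 − 0.22960596)·175.3/2156 = 0.002500984.
Very large: Wₕ = 0.25578278; term = 0.25578278²·(1 − 0.04767055)·272.1/573 = 0.029587191.
Large: Wₕ = 0.28387207; term = 0.28387207²·(1 − 0.20037481)·192/2673 = 0.0046284338.
Sum = 0.044565726.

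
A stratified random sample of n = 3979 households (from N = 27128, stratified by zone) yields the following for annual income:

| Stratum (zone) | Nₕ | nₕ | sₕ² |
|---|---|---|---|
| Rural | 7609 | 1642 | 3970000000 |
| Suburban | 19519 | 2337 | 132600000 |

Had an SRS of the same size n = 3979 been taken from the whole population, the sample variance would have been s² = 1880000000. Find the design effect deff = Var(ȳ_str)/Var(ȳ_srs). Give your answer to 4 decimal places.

0.4341

Var(ȳ_str) = Σ Wₕ²(1−fₕ)sₕ²/nₕ with Wₕ = Nₕ/27128:
  Rural: (7609/27128)²·(1−1642/7609)·3970000000/1642 = 149164.48
  Suburban: (19519/27128)²·(1−2337/19519)·132600000/2337 = 25857.143
  → Var(ȳ_str) = 175021.62.
Var(ȳ_srs) = (1 − 3979/27128)·1880000000/3979 = 403179.43.
deff = 175021.62 / 403179.43 = 0.4341.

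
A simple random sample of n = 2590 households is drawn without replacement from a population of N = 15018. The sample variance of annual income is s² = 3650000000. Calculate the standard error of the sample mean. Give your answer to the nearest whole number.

1080

Under SRS without replacement, Var(ȳ) = (1 − f)·s²/n with f = n/N = 2590/15018 = 0.17245972.
Var(ȳ) = (1 − 0.17245972)·3650000000/2590 = 0.82754028·1.4092664 × 10^6 = 1.1662247 × 10^6.
SE(ȳ) = √(1.1662247 × 10^6) = 1080.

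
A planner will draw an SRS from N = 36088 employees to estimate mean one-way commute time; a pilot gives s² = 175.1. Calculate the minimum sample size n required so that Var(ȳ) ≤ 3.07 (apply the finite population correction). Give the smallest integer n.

57

Without fpc, n₀ = s²/D = 175.1/3.07 = 57.0358.
With fpc, (1 − n/N)·s²/n ≤ D requires n ≥ n₀/(1 + n₀/N) = 57.0358/(1 + 57.0358/36088) = 56.9458.
Rounding up, n = 57.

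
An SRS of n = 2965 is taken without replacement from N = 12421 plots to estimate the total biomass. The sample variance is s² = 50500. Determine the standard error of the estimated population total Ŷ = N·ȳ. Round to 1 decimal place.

Var(Ŷ) = N²·Var(ȳ) = N²·(1 − n/N)·s²/n.
f = 2965/12421 = 0.23870864; Var(ȳ) = 0.76129136·50500/2965 = 12.966345.
Var(Ŷ) = 12421² · 12.966345 = 2.0004638 × 10^9.
SE(Ŷ) = √(2.0004638 × 10^9) = 44726.5.

44726.5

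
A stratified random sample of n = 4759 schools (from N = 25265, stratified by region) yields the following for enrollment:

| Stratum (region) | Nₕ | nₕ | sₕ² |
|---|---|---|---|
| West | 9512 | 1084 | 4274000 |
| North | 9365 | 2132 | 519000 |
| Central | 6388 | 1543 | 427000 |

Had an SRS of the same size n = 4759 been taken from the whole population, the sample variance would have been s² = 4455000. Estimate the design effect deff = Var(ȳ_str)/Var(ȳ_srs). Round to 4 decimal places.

Var(ȳ_str) = Σ Wₕ²(1−fₕ)sₕ²/nₕ with Wₕ = Nₕ/25265:
  West: (9512/25265)²·(1−1084/9512)·4274000/1084 = 495.17989
  North: (9365/25265)²·(1−2132/9365)·519000/2132 = 25.832581
  Central: (6388/25265)²·(1−1543/6388)·427000/1543 = 13.417822
  → Var(ȳ_str) = 534.43029.
Var(ȳ_srs) = (1 − 4759/25265)·4455000/4759 = 759.79014.
deff = 534.43029 / 759.79014 = 0.7034.

0.7034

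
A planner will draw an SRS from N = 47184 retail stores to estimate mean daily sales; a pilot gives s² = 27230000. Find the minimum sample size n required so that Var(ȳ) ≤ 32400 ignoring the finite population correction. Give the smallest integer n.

Without fpc, n₀ = s²/D = 27230000/32400 = 840.4321.
Rounding up, n = 841.

841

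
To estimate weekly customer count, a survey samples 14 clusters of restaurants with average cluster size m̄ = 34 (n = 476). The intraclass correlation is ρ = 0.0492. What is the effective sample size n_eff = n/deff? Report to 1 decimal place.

deff = 1 + (34 − 1)·0.0492 = 1 + 1.6236 = 2.6236.
n_eff = 476 / 2.6236 = 181.4.

181.4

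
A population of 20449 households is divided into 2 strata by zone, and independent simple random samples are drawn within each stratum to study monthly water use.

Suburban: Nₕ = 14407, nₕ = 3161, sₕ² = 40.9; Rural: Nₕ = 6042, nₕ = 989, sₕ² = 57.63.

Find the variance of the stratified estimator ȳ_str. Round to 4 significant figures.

Var(ȳ_str) = Σₕ Wₕ²(1 − fₕ)sₕ²/nₕ with Wₕ = Nₕ/N, N = 20449.
Suburban: Wₕ = 0.70453323; term = 0.70453323²·(1 − 0.21940723)·40.9/3161 = 0.0050133301.
Rural: Wₕ = 0.29546677; term = 0.29546677²·(1 − 0.16368752)·57.63/989 = 0.0042543988.
Sum = 0.0092677289.

0.009268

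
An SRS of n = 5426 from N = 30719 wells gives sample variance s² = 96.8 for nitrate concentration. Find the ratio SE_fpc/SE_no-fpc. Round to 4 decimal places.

0.9074

f = n/N = 5426/30719 = 0.17663335.
SE_no-fpc = √(s²/n) = 0.13356657; SE_fpc = √((1−f)s²/n) = 0.12119771.
Ratio = √(1−f) = 0.90739553.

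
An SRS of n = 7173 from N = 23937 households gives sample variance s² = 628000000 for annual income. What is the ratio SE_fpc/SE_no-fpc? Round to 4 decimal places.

f = n/N = 7173/23937 = 0.29966161.
SE_no-fpc = √(s²/n) = 295.8894; SE_fpc = √((1−f)s²/n) = 247.61866.
Ratio = √(1−f) = 0.83686223.

0.8369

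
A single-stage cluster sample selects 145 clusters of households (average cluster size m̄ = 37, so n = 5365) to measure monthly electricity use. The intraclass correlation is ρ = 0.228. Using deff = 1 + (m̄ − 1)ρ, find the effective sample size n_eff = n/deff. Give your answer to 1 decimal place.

deff = 1 + (37 − 1)·0.228 = 1 + 8.208 = 9.208.
n_eff = 5365 / 9.208 = 582.6.

582.6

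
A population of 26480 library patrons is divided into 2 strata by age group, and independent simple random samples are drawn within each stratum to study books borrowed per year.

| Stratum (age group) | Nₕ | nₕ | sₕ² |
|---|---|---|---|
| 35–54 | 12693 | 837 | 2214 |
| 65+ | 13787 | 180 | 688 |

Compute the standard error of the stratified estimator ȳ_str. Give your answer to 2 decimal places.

1.26

Var(ȳ_str) = Σₕ Wₕ²(1 − fₕ)sₕ²/nₕ with Wₕ = Nₕ/N, N = 26480.
35–54: Wₕ = 0.47934290; term = 0.47934290²·(1 − 0.06594186)·2214/837 = 0.5676997.
65+: Wₕ = 0.52065710; term = 0.52065710²·(1 − 0.01305578)·688/180 = 1.0226149.
Sum = 1.5903146.
SE = √(1.5903146) = 1.26.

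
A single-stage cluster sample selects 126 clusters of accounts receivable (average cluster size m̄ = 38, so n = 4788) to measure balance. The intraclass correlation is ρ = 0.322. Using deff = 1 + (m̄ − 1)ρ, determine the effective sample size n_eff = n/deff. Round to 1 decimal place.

370.8

deff = 1 + (38 − 1)·0.322 = 1 + 11.914 = 12.914.
n_eff = 4788 / 12.914 = 370.8.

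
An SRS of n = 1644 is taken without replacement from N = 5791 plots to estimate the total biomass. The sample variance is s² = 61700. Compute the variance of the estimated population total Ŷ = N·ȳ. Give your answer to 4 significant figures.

Var(Ŷ) = N²·Var(ȳ) = N²·(1 − n/N)·s²/n.
f = 1644/5791 = 0.28388879; Var(ȳ) = 0.71611121·61700/1644 = 26.87595.
Var(Ŷ) = 5791² · 26.87595 = 9.0130329 × 10^8.

9.013 × 10^8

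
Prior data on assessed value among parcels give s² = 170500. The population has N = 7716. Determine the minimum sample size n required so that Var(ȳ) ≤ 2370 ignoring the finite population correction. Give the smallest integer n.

Without fpc, n₀ = s²/D = 170500/2370 = 71.9409.
Rounding up, n = 72.

72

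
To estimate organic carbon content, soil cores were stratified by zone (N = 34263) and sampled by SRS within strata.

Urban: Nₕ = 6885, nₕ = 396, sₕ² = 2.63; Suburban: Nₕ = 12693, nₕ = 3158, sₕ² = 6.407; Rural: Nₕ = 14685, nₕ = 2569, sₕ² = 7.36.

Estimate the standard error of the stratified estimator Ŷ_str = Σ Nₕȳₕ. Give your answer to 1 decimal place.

Var(Ŷ_str) = Σₕ Nₕ²(1 − fₕ)sₕ²/nₕ.
Urban: 6885²·(1 − 396/6885)·2.63/396 = 296716.9.
Suburban: 12693²·(1 − 3158/12693)·6.407/3158 = 245543.01.
Rural: 14685²·(1 − 2569/14685)·7.36/2569 = 509737.9.
Sum = 1.0519978 × 10^6.
SE = √(1.0519978 × 10^6) = 1025.7.

1025.7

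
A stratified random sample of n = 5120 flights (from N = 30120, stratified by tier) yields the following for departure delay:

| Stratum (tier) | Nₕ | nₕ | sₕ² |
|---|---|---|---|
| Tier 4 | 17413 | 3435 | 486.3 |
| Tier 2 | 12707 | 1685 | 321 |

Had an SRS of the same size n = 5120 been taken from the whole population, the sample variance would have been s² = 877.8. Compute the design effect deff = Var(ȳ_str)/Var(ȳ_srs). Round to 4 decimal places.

0.4736

Var(ȳ_str) = Σ Wₕ²(1−fₕ)sₕ²/nₕ with Wₕ = Nₕ/30120:
  Tier 4: (17413/30120)²·(1−3435/17413)·486.3/3435 = 0.037982735
  Tier 2: (12707/30120)²·(1−1685/12707)·321/1685 = 0.029410244
  → Var(ȳ_str) = 0.067392979.
Var(ȳ_srs) = (1 − 5120/30120)·877.8/5120 = 0.14230189.
deff = 0.067392979 / 0.14230189 = 0.4736.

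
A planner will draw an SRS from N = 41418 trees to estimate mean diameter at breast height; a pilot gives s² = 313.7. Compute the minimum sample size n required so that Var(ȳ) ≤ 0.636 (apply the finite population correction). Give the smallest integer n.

Without fpc, n₀ = s²/D = 313.7/0.636 = 493.2390.
With fpc, (1 − n/N)·s²/n ≤ D requires n ≥ n₀/(1 + n₀/N) = 493.2390/(1 + 493.2390/41418) = 487.4342.
Rounding up, n = 488.

488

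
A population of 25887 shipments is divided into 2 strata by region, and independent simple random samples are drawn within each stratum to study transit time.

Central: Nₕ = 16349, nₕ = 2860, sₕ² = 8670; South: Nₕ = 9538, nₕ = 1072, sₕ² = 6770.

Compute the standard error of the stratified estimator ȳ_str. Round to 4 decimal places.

Var(ȳ_str) = Σₕ Wₕ²(1 − fₕ)sₕ²/nₕ with Wₕ = Nₕ/N, N = 25887.
Central: Wₕ = 0.63155252; term = 0.63155252²·(1 − 0.17493425)·8670/2860 = 0.99760948.
South: Wₕ = 0.36844748; term = 0.36844748²·(1 − 0.11239254)·6770/1072 = 0.76096734.
Sum = 1.7585768.
SE = √(1.7585768) = 1.3261.

1.3261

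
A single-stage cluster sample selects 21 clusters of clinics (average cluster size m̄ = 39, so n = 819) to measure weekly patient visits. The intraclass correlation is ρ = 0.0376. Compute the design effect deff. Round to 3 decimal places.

2.429

deff = 1 + (39 − 1)·0.0376 = 1 + 1.4288 = 2.4288.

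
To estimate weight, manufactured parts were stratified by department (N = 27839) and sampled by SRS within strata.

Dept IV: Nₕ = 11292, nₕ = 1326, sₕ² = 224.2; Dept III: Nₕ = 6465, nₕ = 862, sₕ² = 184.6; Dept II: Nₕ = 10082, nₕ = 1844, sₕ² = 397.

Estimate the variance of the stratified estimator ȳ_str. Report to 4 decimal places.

0.0576

Var(ȳ_str) = Σₕ Wₕ²(1 − fₕ)sₕ²/nₕ with Wₕ = Nₕ/N, N = 27839.
Dept IV: Wₕ = 0.40561802; term = 0.40561802²·(1 − 0.11742827)·224.2/1326 = 0.024551418.
Dept III: Wₕ = 0.23222817; term = 0.23222817²·(1 − 0.13333333)·184.6/862 = 0.01000936.
Dept II: Wₕ = 0.36215381; term = 0.36215381²·(1 − 0.18290022)·397/1844 = 0.023072296.
Sum = 0.057633074.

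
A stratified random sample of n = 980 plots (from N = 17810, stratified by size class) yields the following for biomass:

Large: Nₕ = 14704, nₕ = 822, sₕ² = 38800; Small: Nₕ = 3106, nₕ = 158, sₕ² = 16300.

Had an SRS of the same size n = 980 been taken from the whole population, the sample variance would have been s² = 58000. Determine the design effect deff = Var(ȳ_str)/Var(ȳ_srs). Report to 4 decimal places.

0.5964

Var(ȳ_str) = Σ Wₕ²(1−fₕ)sₕ²/nₕ with Wₕ = Nₕ/17810:
  Large: (14704/17810)²·(1−822/14704)·38800/822 = 30.375232
  Small: (3106/17810)²·(1−158/3106)·16300/158 = 2.9780474
  → Var(ȳ_str) = 33.353279.
Var(ȳ_srs) = (1 − 980/17810)·58000/980 = 55.927076.
deff = 33.353279 / 55.927076 = 0.5964.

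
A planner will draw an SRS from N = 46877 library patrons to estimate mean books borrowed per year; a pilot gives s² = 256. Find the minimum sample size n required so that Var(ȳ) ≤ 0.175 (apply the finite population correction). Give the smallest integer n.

1419

Without fpc, n₀ = s²/D = 256/0.175 = 1462.8571.
With fpc, (1 − n/N)·s²/n ≤ D requires n ≥ n₀/(1 + n₀/N) = 1462.8571/(1 + 1462.8571/46877) = 1418.5882.
Rounding up, n = 1419.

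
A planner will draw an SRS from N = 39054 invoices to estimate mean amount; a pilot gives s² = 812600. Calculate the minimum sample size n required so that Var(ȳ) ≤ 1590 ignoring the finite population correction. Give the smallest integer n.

Without fpc, n₀ = s²/D = 812600/1590 = 511.0692.
Rounding up, n = 512.

512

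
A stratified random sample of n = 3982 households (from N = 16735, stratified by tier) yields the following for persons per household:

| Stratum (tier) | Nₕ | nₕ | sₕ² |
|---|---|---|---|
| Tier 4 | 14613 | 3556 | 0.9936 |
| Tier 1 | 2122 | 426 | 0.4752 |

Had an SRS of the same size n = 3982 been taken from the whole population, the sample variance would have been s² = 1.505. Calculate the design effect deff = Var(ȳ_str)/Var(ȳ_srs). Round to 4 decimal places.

0.6095

Var(ȳ_str) = Σ Wₕ²(1−fₕ)sₕ²/nₕ with Wₕ = Nₕ/16735:
  Tier 4: (14613/16735)²·(1−3556/14613)·0.9936/3556 = 1.6120373 × 10^-4
  Tier 1: (2122/16735)²·(1−426/2122)·0.4752/426 = 1.4334635 × 10^-5
  → Var(ȳ_str) = 1.7553837 × 10^-4.
Var(ȳ_srs) = (1 − 3982/16735)·1.505/3982 = 2.880195 × 10^-4.
deff = (1.7553837 × 10^-4) / (2.880195 × 10^-4) = 0.6095.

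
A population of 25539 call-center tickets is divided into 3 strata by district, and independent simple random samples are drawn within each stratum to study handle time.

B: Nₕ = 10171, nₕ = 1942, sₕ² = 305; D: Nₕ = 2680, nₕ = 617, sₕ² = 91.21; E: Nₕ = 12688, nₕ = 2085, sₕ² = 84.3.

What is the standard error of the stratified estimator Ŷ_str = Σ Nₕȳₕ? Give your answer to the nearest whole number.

4405

Var(Ŷ_str) = Σₕ Nₕ²(1 − fₕ)sₕ²/nₕ.
B: 10171²·(1 − 1942/10171)·305/1942 = 1.3145022 × 10^7.
D: 2680²·(1 − 617/2680)·91.21/617 = 817318.47.
E: 12688²·(1 − 2085/12688)·84.3/2085 = 5.4393054 × 10^6.
Sum = 1.9401646 × 10^7.
SE = √(1.9401646 × 10^7) = 4405.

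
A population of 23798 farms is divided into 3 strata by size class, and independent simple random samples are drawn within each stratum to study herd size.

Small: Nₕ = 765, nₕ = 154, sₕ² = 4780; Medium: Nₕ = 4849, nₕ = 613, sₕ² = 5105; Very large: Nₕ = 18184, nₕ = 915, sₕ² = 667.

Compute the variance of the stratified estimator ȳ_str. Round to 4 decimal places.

Var(ȳ_str) = Σₕ Wₕ²(1 − fₕ)sₕ²/nₕ with Wₕ = Nₕ/N, N = 23798.
Small: Wₕ = 0.03214556; term = 0.03214556²·(1 − 0.20130719)·4780/154 = 0.025617037.
Medium: Wₕ = 0.20375662; term = 0.20375662²·(1 − 0.12641782)·5105/613 = 0.30203863.
Very large: Wₕ = 0.76409782; term = 0.76409782²·(1 − 0.05031896)·667/915 = 0.40418522.
Sum = 0.73184089.

0.7318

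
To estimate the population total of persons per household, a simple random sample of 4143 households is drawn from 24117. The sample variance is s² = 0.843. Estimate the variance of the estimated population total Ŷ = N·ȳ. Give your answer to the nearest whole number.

98017

Var(Ŷ) = N²·Var(ȳ) = N²·(1 − n/N)·s²/n.
f = 4143/24117 = 0.17178754; Var(ȳ) = 0.82821246·0.843/4143 = 1.6852115 × 10^-4.
Var(Ŷ) = 24117² · (1.6852115 × 10^-4) = 98016.904.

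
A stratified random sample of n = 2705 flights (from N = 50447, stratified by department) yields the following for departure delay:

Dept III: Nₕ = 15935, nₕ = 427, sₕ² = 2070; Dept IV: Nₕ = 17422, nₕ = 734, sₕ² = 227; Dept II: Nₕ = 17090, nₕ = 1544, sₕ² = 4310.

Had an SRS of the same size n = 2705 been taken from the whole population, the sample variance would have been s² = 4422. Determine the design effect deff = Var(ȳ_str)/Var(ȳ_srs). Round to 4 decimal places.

0.5155

Var(ȳ_str) = Σ Wₕ²(1−fₕ)sₕ²/nₕ with Wₕ = Nₕ/50447:
  Dept III: (15935/50447)²·(1−427/15935)·2070/427 = 0.47073842
  Dept IV: (17422/50447)²·(1−734/17422)·227/734 = 0.035331446
  Dept II: (17090/50447)²·(1−1544/17090)·4310/1544 = 0.29142044
  → Var(ȳ_str) = 0.79749031.
Var(ȳ_srs) = (1 − 2705/50447)·4422/2705 = 1.5470941.
deff = 0.79749031 / 1.5470941 = 0.5155.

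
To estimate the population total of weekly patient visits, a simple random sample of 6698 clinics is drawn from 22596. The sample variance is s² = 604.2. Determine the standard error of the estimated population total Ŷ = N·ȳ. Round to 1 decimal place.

5692.5

Var(Ŷ) = N²·Var(ȳ) = N²·(1 − n/N)·s²/n.
f = 6698/22596 = 0.29642415; Var(ȳ) = 0.70357585·604.2/6698 = 0.063466786.
Var(Ŷ) = 22596² · 0.063466786 = 3.2404822 × 10^7.
SE(Ŷ) = √(3.2404822 × 10^7) = 5692.5.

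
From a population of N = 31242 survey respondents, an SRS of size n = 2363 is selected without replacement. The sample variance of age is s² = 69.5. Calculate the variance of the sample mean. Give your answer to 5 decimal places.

0.02719

Under SRS without replacement, Var(ȳ) = (1 − f)·s²/n with f = n/N = 2363/31242 = 0.07563536.
Var(ȳ) = (1 − 0.07563536)·69.5/2363 = 0.92436464·0.029411765 = 0.027187195.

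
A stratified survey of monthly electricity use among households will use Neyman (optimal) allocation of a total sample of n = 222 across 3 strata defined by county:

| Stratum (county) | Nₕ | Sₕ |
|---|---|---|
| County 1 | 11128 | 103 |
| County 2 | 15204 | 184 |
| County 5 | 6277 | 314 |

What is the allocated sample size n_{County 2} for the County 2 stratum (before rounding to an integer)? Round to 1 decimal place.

Neyman allocation: nₕ = n·NₕSₕ / Σⱼ NⱼSⱼ.
Σ NⱼSⱼ = 11128·103 + 15204·184 + 6277·314 = 5.914698 × 10^6.
n_{County 2} = 222·15204·184 / (5.914698 × 10^6) = 105.0.

105.0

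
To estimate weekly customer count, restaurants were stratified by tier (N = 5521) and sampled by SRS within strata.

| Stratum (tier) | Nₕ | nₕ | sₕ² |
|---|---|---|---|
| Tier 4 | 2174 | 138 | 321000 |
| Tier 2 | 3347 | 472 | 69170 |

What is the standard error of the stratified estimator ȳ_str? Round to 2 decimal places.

19.60

Var(ȳ_str) = Σₕ Wₕ²(1 − fₕ)sₕ²/nₕ with Wₕ = Nₕ/N, N = 5521.
Tier 4: Wₕ = 0.39376924; term = 0.39376924²·(1 − 0.06347746)·321000/138 = 337.7752.
Tier 2: Wₕ = 0.60623076; term = 0.60623076²·(1 − 0.14102181)·69170/472 = 46.263006.
Sum = 384.03821.
SE = √(384.03821) = 19.60.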